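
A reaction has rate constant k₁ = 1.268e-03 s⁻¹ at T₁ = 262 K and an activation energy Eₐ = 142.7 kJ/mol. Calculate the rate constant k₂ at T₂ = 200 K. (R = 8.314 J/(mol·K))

1.920e-12 s⁻¹

Step 1: Use the two-temperature Arrhenius form: ln(k₂/k₁) = -Eₐ/R × (1/T₂ - 1/T₁)
Step 2: Convert Eₐ to J/mol: 142.7 kJ/mol = 142700 J/mol
Step 3: 1/T₂ - 1/T₁ = 1/200 - 1/262 = 1.183206e-03 K⁻¹
Step 4: ln(k₂/k₁) = -142700/8.314 × 1.183206e-03 = -20.30833
Step 5: k₂ = k₁ × exp(-20.30833) = 1.268e-03 × 1.51427e-09 = 1.920e-12 s⁻¹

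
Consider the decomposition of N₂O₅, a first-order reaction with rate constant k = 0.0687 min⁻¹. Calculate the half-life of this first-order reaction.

10.09 min

Step 1: For a first-order reaction, t₁/₂ = ln(2)/k
Step 2: t₁/₂ = ln(2)/0.0687
Step 3: t₁/₂ = 0.6931/0.0687 = 10.09 min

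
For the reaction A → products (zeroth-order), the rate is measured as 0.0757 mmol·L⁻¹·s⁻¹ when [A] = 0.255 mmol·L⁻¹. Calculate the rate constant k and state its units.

0.0757 mmol·L⁻¹·s⁻¹

Step 1: For a zeroth-order reaction, rate = k (independent of concentration).
Step 2: k = rate = 0.0757 mmol·L⁻¹·s⁻¹.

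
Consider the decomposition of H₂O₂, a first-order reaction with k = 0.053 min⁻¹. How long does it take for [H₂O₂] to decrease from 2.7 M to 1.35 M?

13.08 min

Step 1: For first-order: t = ln([H₂O₂]₀/[H₂O₂])/k
Step 2: t = ln(2.7/1.35)/0.053
Step 3: t = ln(2)/0.053
Step 4: t = 0.6931/0.053 = 13.08 min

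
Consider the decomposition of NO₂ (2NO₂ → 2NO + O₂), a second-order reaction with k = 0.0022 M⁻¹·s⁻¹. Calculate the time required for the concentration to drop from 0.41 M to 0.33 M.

268.8 s

Step 1: For second-order: t = (1/[NO₂] - 1/[NO₂]₀)/k
Step 2: t = (1/0.33 - 1/0.41)/0.0022
Step 3: t = (3.03 - 2.439)/0.0022
Step 4: t = 0.5913/0.0022 = 268.8 s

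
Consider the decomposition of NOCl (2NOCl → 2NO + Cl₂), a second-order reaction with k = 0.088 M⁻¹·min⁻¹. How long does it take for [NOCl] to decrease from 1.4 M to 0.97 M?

3.598 min

Step 1: For second-order: t = (1/[NOCl] - 1/[NOCl]₀)/k
Step 2: t = (1/0.97 - 1/1.4)/0.088
Step 3: t = (1.031 - 0.7143)/0.088
Step 4: t = 0.3166/0.088 = 3.598 min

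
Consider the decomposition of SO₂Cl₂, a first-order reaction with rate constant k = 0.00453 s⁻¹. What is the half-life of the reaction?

153 s

Step 1: For a first-order reaction, t₁/₂ = ln(2)/k
Step 2: t₁/₂ = ln(2)/0.00453
Step 3: t₁/₂ = 0.6931/0.00453 = 153 s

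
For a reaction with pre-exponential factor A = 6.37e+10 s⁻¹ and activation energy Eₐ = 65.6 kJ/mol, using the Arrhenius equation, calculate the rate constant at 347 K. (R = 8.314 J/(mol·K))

8.49e+00 s⁻¹

Step 1: Use the Arrhenius equation: k = A × exp(-Eₐ/RT)
Step 2: Convert Eₐ to J/mol: 65.6 kJ/mol = 65600 J/mol
Step 3: Calculate the exponent: -Eₐ/(RT) = -65600/(8.314 × 347) = -22.73863
Step 4: k = 6.37e+10 × exp(-22.73863)
Step 5: k = 6.37e+10 × 1.33272e-10 = 8.4894e+00 s⁻¹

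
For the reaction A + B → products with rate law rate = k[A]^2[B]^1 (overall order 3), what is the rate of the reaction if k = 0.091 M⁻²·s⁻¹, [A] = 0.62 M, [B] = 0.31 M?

0.01084 M/s

Step 1: The rate law is rate = k[A]^2[B]^1, overall order = 2+1 = 3
Step 2: Substitute values: rate = 0.091 × (0.62)^2 × (0.31)^1
Step 3: rate = 0.091 × 0.3844 × 0.31 = 0.0108439 M/s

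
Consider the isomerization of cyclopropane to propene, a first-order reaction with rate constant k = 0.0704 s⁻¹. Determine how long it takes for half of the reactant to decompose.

9.846 s

Step 1: For a first-order reaction, t₁/₂ = ln(2)/k
Step 2: t₁/₂ = ln(2)/0.0704
Step 3: t₁/₂ = 0.6931/0.0704 = 9.846 s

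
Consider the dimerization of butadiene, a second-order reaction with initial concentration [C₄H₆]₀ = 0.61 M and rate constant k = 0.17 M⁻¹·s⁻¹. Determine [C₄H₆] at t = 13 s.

0.2598 M

Step 1: For a second-order reaction: 1/[C₄H₆] = 1/[C₄H₆]₀ + kt
Step 2: 1/[C₄H₆] = 1/0.61 + 0.17 × 13
Step 3: 1/[C₄H₆] = 1.639 + 2.21 = 3.849
Step 4: [C₄H₆] = 1/3.849 = 0.2598 M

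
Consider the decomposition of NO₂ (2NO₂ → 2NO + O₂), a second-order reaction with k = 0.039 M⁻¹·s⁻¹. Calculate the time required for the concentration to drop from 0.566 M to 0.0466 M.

504.9 s

Step 1: For second-order: t = (1/[NO₂] - 1/[NO₂]₀)/k
Step 2: t = (1/0.0466 - 1/0.566)/0.039
Step 3: t = (21.46 - 1.767)/0.039
Step 4: t = 19.69/0.039 = 504.9 s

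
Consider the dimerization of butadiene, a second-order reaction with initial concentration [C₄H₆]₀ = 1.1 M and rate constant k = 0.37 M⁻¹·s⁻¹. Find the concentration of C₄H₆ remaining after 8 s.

0.2585 M

Step 1: For a second-order reaction: 1/[C₄H₆] = 1/[C₄H₆]₀ + kt
Step 2: 1/[C₄H₆] = 1/1.1 + 0.37 × 8
Step 3: 1/[C₄H₆] = 0.9091 + 2.96 = 3.869
Step 4: [C₄H₆] = 1/3.869 = 0.2585 M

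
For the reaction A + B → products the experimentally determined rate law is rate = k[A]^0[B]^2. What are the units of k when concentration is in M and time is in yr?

M⁻¹·yr⁻¹

Step 1: Overall order = 0 + 2 = 2.
Step 2: rate has units M·yr⁻¹; [A]^0[B]^2 has units M^2.
Step 3: k = rate/([A]^0[B]^2), so units of k = M^(1-2)·yr⁻¹ = M⁻¹·yr⁻¹.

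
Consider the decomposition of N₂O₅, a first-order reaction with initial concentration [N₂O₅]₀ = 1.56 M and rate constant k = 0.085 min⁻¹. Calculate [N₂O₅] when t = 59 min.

0.01035 M

Step 1: For a first-order reaction: [N₂O₅] = [N₂O₅]₀ × e^(-kt)
Step 2: [N₂O₅] = 1.56 × e^(-0.085 × 59)
Step 3: [N₂O₅] = 1.56 × e^(-5.015)
Step 4: [N₂O₅] = 1.56 × 0.00663763 = 0.01035 M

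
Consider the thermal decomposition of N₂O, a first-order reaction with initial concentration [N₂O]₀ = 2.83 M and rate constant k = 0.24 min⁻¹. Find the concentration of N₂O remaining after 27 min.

0.004341 M

Step 1: For a first-order reaction: [N₂O] = [N₂O]₀ × e^(-kt)
Step 2: [N₂O] = 2.83 × e^(-0.24 × 27)
Step 3: [N₂O] = 2.83 × e^(-6.48)
Step 4: [N₂O] = 2.83 × 0.00153381 = 0.004341 M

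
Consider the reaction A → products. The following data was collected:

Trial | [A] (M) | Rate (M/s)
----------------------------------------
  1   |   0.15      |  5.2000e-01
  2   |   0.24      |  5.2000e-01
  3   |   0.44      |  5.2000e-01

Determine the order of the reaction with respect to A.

zeroth order (0)

Step 1: Compare trials - when concentration changes, rate stays constant.
Step 2: rate₂/rate₁ = 5.2000e-01/5.2000e-01 = 1
Step 3: [A]₂/[A]₁ = 0.24/0.15 = 1.6
Step 4: Since rate ratio ≈ (conc ratio)^0, the reaction is zeroth order.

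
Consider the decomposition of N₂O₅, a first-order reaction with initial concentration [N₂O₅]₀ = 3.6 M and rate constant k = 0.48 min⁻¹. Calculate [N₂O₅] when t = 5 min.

0.3266 M

Step 1: For a first-order reaction: [N₂O₅] = [N₂O₅]₀ × e^(-kt)
Step 2: [N₂O₅] = 3.6 × e^(-0.48 × 5)
Step 3: [N₂O₅] = 3.6 × e^(-2.4)
Step 4: [N₂O₅] = 3.6 × 0.090718 = 0.3266 M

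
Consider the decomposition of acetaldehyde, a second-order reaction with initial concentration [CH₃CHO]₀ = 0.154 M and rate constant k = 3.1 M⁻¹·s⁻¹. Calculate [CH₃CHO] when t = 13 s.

0.02137 M

Step 1: For a second-order reaction: 1/[CH₃CHO] = 1/[CH₃CHO]₀ + kt
Step 2: 1/[CH₃CHO] = 1/0.154 + 3.1 × 13
Step 3: 1/[CH₃CHO] = 6.494 + 40.3 = 46.79
Step 4: [CH₃CHO] = 1/46.79 = 0.02137 M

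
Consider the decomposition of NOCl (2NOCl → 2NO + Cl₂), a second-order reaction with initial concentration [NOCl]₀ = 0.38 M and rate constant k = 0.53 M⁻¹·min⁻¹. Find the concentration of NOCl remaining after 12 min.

0.1112 M

Step 1: For a second-order reaction: 1/[NOCl] = 1/[NOCl]₀ + kt
Step 2: 1/[NOCl] = 1/0.38 + 0.53 × 12
Step 3: 1/[NOCl] = 2.632 + 6.36 = 8.992
Step 4: [NOCl] = 1/8.992 = 0.1112 M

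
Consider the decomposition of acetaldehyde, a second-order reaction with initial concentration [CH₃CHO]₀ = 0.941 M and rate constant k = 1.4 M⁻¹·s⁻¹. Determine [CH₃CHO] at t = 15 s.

0.04533 M

Step 1: For a second-order reaction: 1/[CH₃CHO] = 1/[CH₃CHO]₀ + kt
Step 2: 1/[CH₃CHO] = 1/0.941 + 1.4 × 15
Step 3: 1/[CH₃CHO] = 1.063 + 21 = 22.06
Step 4: [CH₃CHO] = 1/22.06 = 0.04533 M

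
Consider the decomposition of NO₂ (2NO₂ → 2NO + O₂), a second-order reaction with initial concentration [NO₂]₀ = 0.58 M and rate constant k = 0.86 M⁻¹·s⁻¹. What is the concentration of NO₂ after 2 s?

0.2903 M

Step 1: For a second-order reaction: 1/[NO₂] = 1/[NO₂]₀ + kt
Step 2: 1/[NO₂] = 1/0.58 + 0.86 × 2
Step 3: 1/[NO₂] = 1.724 + 1.72 = 3.444
Step 4: [NO₂] = 1/3.444 = 0.2903 M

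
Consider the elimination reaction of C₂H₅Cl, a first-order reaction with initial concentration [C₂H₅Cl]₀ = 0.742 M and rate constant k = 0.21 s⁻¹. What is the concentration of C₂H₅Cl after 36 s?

0.0003865 M

Step 1: For a first-order reaction: [C₂H₅Cl] = [C₂H₅Cl]₀ × e^(-kt)
Step 2: [C₂H₅Cl] = 0.742 × e^(-0.21 × 36)
Step 3: [C₂H₅Cl] = 0.742 × e^(-7.56)
Step 4: [C₂H₅Cl] = 0.742 × 0.000520875 = 0.0003865 M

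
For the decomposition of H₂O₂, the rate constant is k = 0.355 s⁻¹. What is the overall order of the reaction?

first order (1)

Step 1: The units of k for an nth-order reaction are (concentration)^(1-n)·(time)⁻¹.
Step 2: Here k has units s⁻¹, so the concentration exponent is 0.
Step 3: 1 - n = 0 ⇒ n = 1. The reaction is first order.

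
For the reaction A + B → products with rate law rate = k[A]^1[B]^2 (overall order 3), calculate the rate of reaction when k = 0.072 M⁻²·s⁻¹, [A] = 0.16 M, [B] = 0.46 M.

0.002438 M/s

Step 1: The rate law is rate = k[A]^1[B]^2, overall order = 1+2 = 3
Step 2: Substitute values: rate = 0.072 × (0.16)^1 × (0.46)^2
Step 3: rate = 0.072 × 0.16 × 0.2116 = 0.00243763 M/s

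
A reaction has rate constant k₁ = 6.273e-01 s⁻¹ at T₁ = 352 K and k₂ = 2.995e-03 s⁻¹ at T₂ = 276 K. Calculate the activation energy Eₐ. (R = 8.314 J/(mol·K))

56.8 kJ/mol

Step 1: Use the two-temperature Arrhenius form: ln(k₂/k₁) = -Eₐ/R × (1/T₂ - 1/T₁)
Step 2: ln(k₂/k₁) = ln(2.995e-03/6.273e-01) = ln(0.00477443) = -5.34448
Step 3: 1/T₂ - 1/T₁ = 1/276 - 1/352 = 7.822793e-04 K⁻¹
Step 4: Eₐ = -R × ln(k₂/k₁) / (1/T₂ - 1/T₁) = -8.314 × -5.34448 / 7.822793e-04
Step 5: Eₐ = 5.6801e+04 J/mol = 56.8 kJ/mol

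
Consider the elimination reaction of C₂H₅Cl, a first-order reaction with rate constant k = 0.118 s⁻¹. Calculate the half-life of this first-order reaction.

5.874 s

Step 1: For a first-order reaction, t₁/₂ = ln(2)/k
Step 2: t₁/₂ = ln(2)/0.118
Step 3: t₁/₂ = 0.6931/0.118 = 5.874 s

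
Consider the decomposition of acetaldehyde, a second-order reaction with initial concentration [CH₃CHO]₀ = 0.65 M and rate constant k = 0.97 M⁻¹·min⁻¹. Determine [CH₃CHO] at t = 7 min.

0.1201 M

Step 1: For a second-order reaction: 1/[CH₃CHO] = 1/[CH₃CHO]₀ + kt
Step 2: 1/[CH₃CHO] = 1/0.65 + 0.97 × 7
Step 3: 1/[CH₃CHO] = 1.538 + 6.79 = 8.328
Step 4: [CH₃CHO] = 1/8.328 = 0.1201 M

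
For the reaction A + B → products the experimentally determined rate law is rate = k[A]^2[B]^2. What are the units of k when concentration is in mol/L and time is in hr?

(mol/L)⁻³·hr⁻¹

Step 1: Overall order = 2 + 2 = 4.
Step 2: rate has units mol/L·hr⁻¹; [A]^2[B]^2 has units (mol/L)^4.
Step 3: k = rate/([A]^2[B]^2), so units of k = (mol/L)^(1-4)·hr⁻¹ = (mol/L)⁻³·hr⁻¹.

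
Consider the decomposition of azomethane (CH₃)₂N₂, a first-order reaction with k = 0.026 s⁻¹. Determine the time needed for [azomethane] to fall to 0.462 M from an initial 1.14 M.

34.74 s

Step 1: For first-order: t = ln([azomethane]₀/[azomethane])/k
Step 2: t = ln(1.14/0.462)/0.026
Step 3: t = ln(2.468)/0.026
Step 4: t = 0.9032/0.026 = 34.74 s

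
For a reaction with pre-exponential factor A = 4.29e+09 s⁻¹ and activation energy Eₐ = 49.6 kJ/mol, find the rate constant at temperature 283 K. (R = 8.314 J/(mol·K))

3.00e+00 s⁻¹

Step 1: Use the Arrhenius equation: k = A × exp(-Eₐ/RT)
Step 2: Convert Eₐ to J/mol: 49.6 kJ/mol = 49600 J/mol
Step 3: Calculate the exponent: -Eₐ/(RT) = -49600/(8.314 × 283) = -21.08071
Step 4: k = 4.29e+09 × exp(-21.08071)
Step 5: k = 4.29e+09 × 6.99462e-10 = 3.0007e+00 s⁻¹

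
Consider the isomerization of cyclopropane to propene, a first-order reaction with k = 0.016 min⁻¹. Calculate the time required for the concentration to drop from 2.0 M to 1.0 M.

43.32 min

Step 1: For first-order: t = ln([cyclopropane]₀/[cyclopropane])/k
Step 2: t = ln(2.0/1.0)/0.016
Step 3: t = ln(2)/0.016
Step 4: t = 0.6931/0.016 = 43.32 min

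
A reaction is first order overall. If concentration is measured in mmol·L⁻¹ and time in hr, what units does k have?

hr⁻¹

Step 1: For overall order n, rate = k × (concentration)^n.
Step 2: Rate has units mmol·L⁻¹·hr⁻¹; concentration term has units (mmol·L⁻¹)^1.
Step 3: k = rate / (concentration)^n, so units of k = (mmol·L⁻¹)^(1-1)·hr⁻¹ = hr⁻¹.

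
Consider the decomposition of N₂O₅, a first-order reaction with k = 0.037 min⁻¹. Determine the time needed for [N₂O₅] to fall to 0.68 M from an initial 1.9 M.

27.77 min

Step 1: For first-order: t = ln([N₂O₅]₀/[N₂O₅])/k
Step 2: t = ln(1.9/0.68)/0.037
Step 3: t = ln(2.794)/0.037
Step 4: t = 1.028/0.037 = 27.77 min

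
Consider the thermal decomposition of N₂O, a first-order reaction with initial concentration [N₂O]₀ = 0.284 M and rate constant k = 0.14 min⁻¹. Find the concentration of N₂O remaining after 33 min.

0.002798 M

Step 1: For a first-order reaction: [N₂O] = [N₂O]₀ × e^(-kt)
Step 2: [N₂O] = 0.284 × e^(-0.14 × 33)
Step 3: [N₂O] = 0.284 × e^(-4.62)
Step 4: [N₂O] = 0.284 × 0.0098528 = 0.002798 M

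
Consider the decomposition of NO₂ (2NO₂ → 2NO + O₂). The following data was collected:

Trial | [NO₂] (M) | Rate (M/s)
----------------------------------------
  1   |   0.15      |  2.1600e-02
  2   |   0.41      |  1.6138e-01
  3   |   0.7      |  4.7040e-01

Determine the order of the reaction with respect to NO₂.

second order (2)

Step 1: Compare trials to find order n where rate₂/rate₁ = ([NO₂]₂/[NO₂]₁)^n
Step 2: rate₂/rate₁ = 1.6138e-01/2.1600e-02 = 7.471
Step 3: [NO₂]₂/[NO₂]₁ = 0.41/0.15 = 2.733
Step 4: n = ln(7.471)/ln(2.733) = 2.00 ≈ 2
Step 5: The reaction is second order in NO₂.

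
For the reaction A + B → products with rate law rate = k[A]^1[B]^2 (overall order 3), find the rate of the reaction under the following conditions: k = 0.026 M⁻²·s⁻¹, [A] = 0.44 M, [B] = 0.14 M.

0.0002242 M/s

Step 1: The rate law is rate = k[A]^1[B]^2, overall order = 1+2 = 3
Step 2: Substitute values: rate = 0.026 × (0.44)^1 × (0.14)^2
Step 3: rate = 0.026 × 0.44 × 0.0196 = 0.000224224 M/s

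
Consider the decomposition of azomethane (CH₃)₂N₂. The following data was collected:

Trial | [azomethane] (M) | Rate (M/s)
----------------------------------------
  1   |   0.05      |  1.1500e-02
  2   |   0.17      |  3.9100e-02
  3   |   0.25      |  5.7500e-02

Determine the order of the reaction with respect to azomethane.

first order (1)

Step 1: Compare trials to find order n where rate₂/rate₁ = ([azomethane]₂/[azomethane]₁)^n
Step 2: rate₂/rate₁ = 3.9100e-02/1.1500e-02 = 3.4
Step 3: [azomethane]₂/[azomethane]₁ = 0.17/0.05 = 3.4
Step 4: n = ln(3.4)/ln(3.4) = 1.00 ≈ 1
Step 5: The reaction is first order in azomethane.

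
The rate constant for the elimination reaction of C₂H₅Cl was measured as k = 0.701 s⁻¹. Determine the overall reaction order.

first order (1)

Step 1: The units of k for an nth-order reaction are (concentration)^(1-n)·(time)⁻¹.
Step 2: Here k has units s⁻¹, so the concentration exponent is 0.
Step 3: 1 - n = 0 ⇒ n = 1. The reaction is first order.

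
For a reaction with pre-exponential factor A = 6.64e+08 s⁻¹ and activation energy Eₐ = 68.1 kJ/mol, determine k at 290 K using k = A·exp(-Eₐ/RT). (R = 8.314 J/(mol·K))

3.59e-04 s⁻¹

Step 1: Use the Arrhenius equation: k = A × exp(-Eₐ/RT)
Step 2: Convert Eₐ to J/mol: 68.1 kJ/mol = 68100 J/mol
Step 3: Calculate the exponent: -Eₐ/(RT) = -68100/(8.314 × 290) = -28.24484
Step 4: k = 6.64e+08 × exp(-28.24484)
Step 5: k = 6.64e+08 × 5.41280e-13 = 3.5941e-04 s⁻¹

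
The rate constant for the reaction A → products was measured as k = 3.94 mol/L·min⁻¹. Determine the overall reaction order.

zeroth order (0)

Step 1: The units of k for an nth-order reaction are (concentration)^(1-n)·(time)⁻¹.
Step 2: Here k has units mol/L·min⁻¹, so the concentration exponent is 1.
Step 3: 1 - n = 1 ⇒ n = 0. The reaction is zeroth order.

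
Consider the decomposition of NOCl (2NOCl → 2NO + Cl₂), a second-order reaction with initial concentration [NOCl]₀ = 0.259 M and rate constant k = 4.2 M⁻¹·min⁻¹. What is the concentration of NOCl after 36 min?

0.006449 M

Step 1: For a second-order reaction: 1/[NOCl] = 1/[NOCl]₀ + kt
Step 2: 1/[NOCl] = 1/0.259 + 4.2 × 36
Step 3: 1/[NOCl] = 3.861 + 151.2 = 155.1
Step 4: [NOCl] = 1/155.1 = 0.006449 M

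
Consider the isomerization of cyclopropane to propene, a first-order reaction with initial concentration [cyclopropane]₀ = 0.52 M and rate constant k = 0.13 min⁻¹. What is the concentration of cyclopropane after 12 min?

0.1093 M

Step 1: For a first-order reaction: [cyclopropane] = [cyclopropane]₀ × e^(-kt)
Step 2: [cyclopropane] = 0.52 × e^(-0.13 × 12)
Step 3: [cyclopropane] = 0.52 × e^(-1.56)
Step 4: [cyclopropane] = 0.52 × 0.210136 = 0.1093 M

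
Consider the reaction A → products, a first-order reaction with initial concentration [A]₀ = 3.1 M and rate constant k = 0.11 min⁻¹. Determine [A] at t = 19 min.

0.3834 M

Step 1: For a first-order reaction: [A] = [A]₀ × e^(-kt)
Step 2: [A] = 3.1 × e^(-0.11 × 19)
Step 3: [A] = 3.1 × e^(-2.09)
Step 4: [A] = 3.1 × 0.123687 = 0.3834 M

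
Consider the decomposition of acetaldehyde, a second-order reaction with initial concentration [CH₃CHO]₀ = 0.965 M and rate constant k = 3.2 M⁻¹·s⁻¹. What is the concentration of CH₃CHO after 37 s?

0.008373 M

Step 1: For a second-order reaction: 1/[CH₃CHO] = 1/[CH₃CHO]₀ + kt
Step 2: 1/[CH₃CHO] = 1/0.965 + 3.2 × 37
Step 3: 1/[CH₃CHO] = 1.036 + 118.4 = 119.4
Step 4: [CH₃CHO] = 1/119.4 = 0.008373 M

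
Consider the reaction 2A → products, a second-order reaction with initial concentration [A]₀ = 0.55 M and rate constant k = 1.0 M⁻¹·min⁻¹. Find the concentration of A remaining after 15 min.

0.05946 M

Step 1: For a second-order reaction: 1/[A] = 1/[A]₀ + kt
Step 2: 1/[A] = 1/0.55 + 1.0 × 15
Step 3: 1/[A] = 1.818 + 15 = 16.82
Step 4: [A] = 1/16.82 = 0.05946 M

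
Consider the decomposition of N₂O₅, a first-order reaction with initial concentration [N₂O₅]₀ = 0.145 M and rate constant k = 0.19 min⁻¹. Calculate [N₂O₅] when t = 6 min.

0.04637 M

Step 1: For a first-order reaction: [N₂O₅] = [N₂O₅]₀ × e^(-kt)
Step 2: [N₂O₅] = 0.145 × e^(-0.19 × 6)
Step 3: [N₂O₅] = 0.145 × e^(-1.14)
Step 4: [N₂O₅] = 0.145 × 0.319819 = 0.04637 M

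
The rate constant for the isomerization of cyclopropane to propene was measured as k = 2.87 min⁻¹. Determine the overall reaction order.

first order (1)

Step 1: The units of k for an nth-order reaction are (concentration)^(1-n)·(time)⁻¹.
Step 2: Here k has units min⁻¹, so the concentration exponent is 0.
Step 3: 1 - n = 0 ⇒ n = 1. The reaction is first order.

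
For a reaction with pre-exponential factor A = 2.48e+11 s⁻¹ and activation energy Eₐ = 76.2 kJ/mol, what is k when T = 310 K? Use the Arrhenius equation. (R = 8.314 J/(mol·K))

3.58e-02 s⁻¹

Step 1: Use the Arrhenius equation: k = A × exp(-Eₐ/RT)
Step 2: Convert Eₐ to J/mol: 76.2 kJ/mol = 76200 J/mol
Step 3: Calculate the exponent: -Eₐ/(RT) = -76200/(8.314 × 310) = -29.56537
Step 4: k = 2.48e+11 × exp(-29.56537)
Step 5: k = 2.48e+11 × 1.44518e-13 = 3.5840e-02 s⁻¹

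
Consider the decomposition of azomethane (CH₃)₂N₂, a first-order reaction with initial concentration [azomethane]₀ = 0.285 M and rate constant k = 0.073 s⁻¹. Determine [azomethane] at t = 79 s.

0.0008918 M

Step 1: For a first-order reaction: [azomethane] = [azomethane]₀ × e^(-kt)
Step 2: [azomethane] = 0.285 × e^(-0.073 × 79)
Step 3: [azomethane] = 0.285 × e^(-5.767)
Step 4: [azomethane] = 0.285 × 0.00312913 = 0.0008918 M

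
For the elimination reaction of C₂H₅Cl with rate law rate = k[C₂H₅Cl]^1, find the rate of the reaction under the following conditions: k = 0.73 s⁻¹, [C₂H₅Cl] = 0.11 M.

0.0803 M/s

Step 1: Identify the rate law: rate = k[C₂H₅Cl]^1
Step 2: Substitute values: rate = 0.73 × (0.11)^1
Step 3: Calculate: rate = 0.73 × 0.11 = 0.0803 M/s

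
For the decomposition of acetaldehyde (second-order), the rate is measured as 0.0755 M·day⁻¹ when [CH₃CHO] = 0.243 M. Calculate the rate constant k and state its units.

1.279 M⁻¹·day⁻¹

Step 1: rate = k[CH₃CHO]^2, so k = rate / [CH₃CHO]^2.
Step 2: k = 0.0755 / (0.243)^2 = 0.0755 / 0.05905.
Step 3: k = 1.279 M⁻¹·day⁻¹.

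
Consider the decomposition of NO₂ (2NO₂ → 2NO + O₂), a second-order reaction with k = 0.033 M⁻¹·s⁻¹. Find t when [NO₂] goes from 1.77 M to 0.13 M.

216 s

Step 1: For second-order: t = (1/[NO₂] - 1/[NO₂]₀)/k
Step 2: t = (1/0.13 - 1/1.77)/0.033
Step 3: t = (7.692 - 0.565)/0.033
Step 4: t = 7.127/0.033 = 216 s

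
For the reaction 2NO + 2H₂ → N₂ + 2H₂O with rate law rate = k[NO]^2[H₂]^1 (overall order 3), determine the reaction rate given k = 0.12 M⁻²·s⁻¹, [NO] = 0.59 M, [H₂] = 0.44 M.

0.01838 M/s

Step 1: The rate law is rate = k[NO]^2[H₂]^1, overall order = 2+1 = 3
Step 2: Substitute values: rate = 0.12 × (0.59)^2 × (0.44)^1
Step 3: rate = 0.12 × 0.3481 × 0.44 = 0.0183797 M/s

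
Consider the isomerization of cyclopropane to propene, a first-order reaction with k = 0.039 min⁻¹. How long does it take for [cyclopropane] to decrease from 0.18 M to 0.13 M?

8.344 min

Step 1: For first-order: t = ln([cyclopropane]₀/[cyclopropane])/k
Step 2: t = ln(0.18/0.13)/0.039
Step 3: t = ln(1.385)/0.039
Step 4: t = 0.3254/0.039 = 8.344 min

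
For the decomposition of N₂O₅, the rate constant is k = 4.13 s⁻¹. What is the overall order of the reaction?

first order (1)

Step 1: The units of k for an nth-order reaction are (concentration)^(1-n)·(time)⁻¹.
Step 2: Here k has units s⁻¹, so the concentration exponent is 0.
Step 3: 1 - n = 0 ⇒ n = 1. The reaction is first order.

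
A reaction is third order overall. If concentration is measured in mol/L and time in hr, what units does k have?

(mol/L)⁻²·hr⁻¹

Step 1: For overall order n, rate = k × (concentration)^n.
Step 2: Rate has units mol/L·hr⁻¹; concentration term has units (mol/L)^3.
Step 3: k = rate / (concentration)^n, so units of k = (mol/L)^(1-3)·hr⁻¹ = (mol/L)⁻²·hr⁻¹.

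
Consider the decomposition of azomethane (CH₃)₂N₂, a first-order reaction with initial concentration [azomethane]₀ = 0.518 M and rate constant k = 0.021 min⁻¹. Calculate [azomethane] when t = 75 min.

0.1072 M

Step 1: For a first-order reaction: [azomethane] = [azomethane]₀ × e^(-kt)
Step 2: [azomethane] = 0.518 × e^(-0.021 × 75)
Step 3: [azomethane] = 0.518 × e^(-1.575)
Step 4: [azomethane] = 0.518 × 0.207008 = 0.1072 M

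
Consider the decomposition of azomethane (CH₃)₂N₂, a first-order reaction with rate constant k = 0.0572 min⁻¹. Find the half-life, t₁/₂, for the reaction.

12.12 min

Step 1: For a first-order reaction, t₁/₂ = ln(2)/k
Step 2: t₁/₂ = ln(2)/0.0572
Step 3: t₁/₂ = 0.6931/0.0572 = 12.12 min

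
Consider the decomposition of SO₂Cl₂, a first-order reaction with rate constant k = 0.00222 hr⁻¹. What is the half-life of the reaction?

312.2 hr

Step 1: For a first-order reaction, t₁/₂ = ln(2)/k
Step 2: t₁/₂ = ln(2)/0.00222
Step 3: t₁/₂ = 0.6931/0.00222 = 312.2 hr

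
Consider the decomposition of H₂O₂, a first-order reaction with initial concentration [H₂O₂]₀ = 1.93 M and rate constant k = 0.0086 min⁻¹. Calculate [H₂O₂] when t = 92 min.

0.8749 M

Step 1: For a first-order reaction: [H₂O₂] = [H₂O₂]₀ × e^(-kt)
Step 2: [H₂O₂] = 1.93 × e^(-0.0086 × 92)
Step 3: [H₂O₂] = 1.93 × e^(-0.7912)
Step 4: [H₂O₂] = 1.93 × 0.453301 = 0.8749 M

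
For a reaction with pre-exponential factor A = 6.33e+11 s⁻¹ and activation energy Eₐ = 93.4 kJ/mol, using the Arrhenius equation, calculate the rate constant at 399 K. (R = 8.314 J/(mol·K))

3.75e-01 s⁻¹

Step 1: Use the Arrhenius equation: k = A × exp(-Eₐ/RT)
Step 2: Convert Eₐ to J/mol: 93.4 kJ/mol = 93400 J/mol
Step 3: Calculate the exponent: -Eₐ/(RT) = -93400/(8.314 × 399) = -28.15555
Step 4: k = 6.33e+11 × exp(-28.15555)
Step 5: k = 6.33e+11 × 5.91834e-13 = 3.7463e-01 s⁻¹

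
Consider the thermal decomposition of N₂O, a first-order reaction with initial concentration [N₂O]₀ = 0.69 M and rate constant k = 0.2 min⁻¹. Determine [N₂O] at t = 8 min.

0.1393 M

Step 1: For a first-order reaction: [N₂O] = [N₂O]₀ × e^(-kt)
Step 2: [N₂O] = 0.69 × e^(-0.2 × 8)
Step 3: [N₂O] = 0.69 × e^(-1.6)
Step 4: [N₂O] = 0.69 × 0.201897 = 0.1393 M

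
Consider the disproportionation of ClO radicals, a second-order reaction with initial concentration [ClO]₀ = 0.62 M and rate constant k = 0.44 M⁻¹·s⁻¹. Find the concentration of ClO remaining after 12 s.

0.1451 M

Step 1: For a second-order reaction: 1/[ClO] = 1/[ClO]₀ + kt
Step 2: 1/[ClO] = 1/0.62 + 0.44 × 12
Step 3: 1/[ClO] = 1.613 + 5.28 = 6.893
Step 4: [ClO] = 1/6.893 = 0.1451 M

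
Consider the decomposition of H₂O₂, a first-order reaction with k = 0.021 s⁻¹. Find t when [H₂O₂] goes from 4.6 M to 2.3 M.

33.01 s

Step 1: For first-order: t = ln([H₂O₂]₀/[H₂O₂])/k
Step 2: t = ln(4.6/2.3)/0.021
Step 3: t = ln(2)/0.021
Step 4: t = 0.6931/0.021 = 33.01 s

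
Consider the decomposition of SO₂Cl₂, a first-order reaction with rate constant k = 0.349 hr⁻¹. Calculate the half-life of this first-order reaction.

1.986 hr

Step 1: For a first-order reaction, t₁/₂ = ln(2)/k
Step 2: t₁/₂ = ln(2)/0.349
Step 3: t₁/₂ = 0.6931/0.349 = 1.986 hr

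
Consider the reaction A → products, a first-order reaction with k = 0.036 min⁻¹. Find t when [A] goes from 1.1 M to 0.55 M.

19.25 min

Step 1: For first-order: t = ln([A]₀/[A])/k
Step 2: t = ln(1.1/0.55)/0.036
Step 3: t = ln(2)/0.036
Step 4: t = 0.6931/0.036 = 19.25 min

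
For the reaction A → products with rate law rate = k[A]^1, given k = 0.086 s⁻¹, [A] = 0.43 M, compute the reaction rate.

0.03698 M/s

Step 1: Identify the rate law: rate = k[A]^1
Step 2: Substitute values: rate = 0.086 × (0.43)^1
Step 3: Calculate: rate = 0.086 × 0.43 = 0.03698 M/s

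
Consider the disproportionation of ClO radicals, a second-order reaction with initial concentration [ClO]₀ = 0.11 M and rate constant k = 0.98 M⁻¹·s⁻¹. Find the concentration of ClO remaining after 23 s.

0.03161 M

Step 1: For a second-order reaction: 1/[ClO] = 1/[ClO]₀ + kt
Step 2: 1/[ClO] = 1/0.11 + 0.98 × 23
Step 3: 1/[ClO] = 9.091 + 22.54 = 31.63
Step 4: [ClO] = 1/31.63 = 0.03161 M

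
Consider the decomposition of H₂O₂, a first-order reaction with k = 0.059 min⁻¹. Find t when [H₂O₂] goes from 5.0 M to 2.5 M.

11.75 min

Step 1: For first-order: t = ln([H₂O₂]₀/[H₂O₂])/k
Step 2: t = ln(5.0/2.5)/0.059
Step 3: t = ln(2)/0.059
Step 4: t = 0.6931/0.059 = 11.75 min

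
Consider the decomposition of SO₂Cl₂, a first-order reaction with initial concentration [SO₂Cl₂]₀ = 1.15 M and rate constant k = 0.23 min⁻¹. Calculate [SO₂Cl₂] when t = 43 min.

5.828e-05 M

Step 1: For a first-order reaction: [SO₂Cl₂] = [SO₂Cl₂]₀ × e^(-kt)
Step 2: [SO₂Cl₂] = 1.15 × e^(-0.23 × 43)
Step 3: [SO₂Cl₂] = 1.15 × e^(-9.89)
Step 4: [SO₂Cl₂] = 1.15 × 5.06789e-05 = 5.828e-05 M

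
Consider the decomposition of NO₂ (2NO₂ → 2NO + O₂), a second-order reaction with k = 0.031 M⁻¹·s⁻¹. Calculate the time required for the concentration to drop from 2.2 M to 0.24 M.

119.7 s

Step 1: For second-order: t = (1/[NO₂] - 1/[NO₂]₀)/k
Step 2: t = (1/0.24 - 1/2.2)/0.031
Step 3: t = (4.167 - 0.4545)/0.031
Step 4: t = 3.712/0.031 = 119.7 s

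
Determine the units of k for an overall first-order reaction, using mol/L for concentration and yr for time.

yr⁻¹

Step 1: For overall order n, rate = k × (concentration)^n.
Step 2: Rate has units mol/L·yr⁻¹; concentration term has units (mol/L)^1.
Step 3: k = rate / (concentration)^n, so units of k = (mol/L)^(1-1)·yr⁻¹ = yr⁻¹.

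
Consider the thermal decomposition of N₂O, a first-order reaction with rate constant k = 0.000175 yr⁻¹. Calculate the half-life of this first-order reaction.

3961 yr

Step 1: For a first-order reaction, t₁/₂ = ln(2)/k
Step 2: t₁/₂ = ln(2)/0.000175
Step 3: t₁/₂ = 0.6931/0.000175 = 3961 yr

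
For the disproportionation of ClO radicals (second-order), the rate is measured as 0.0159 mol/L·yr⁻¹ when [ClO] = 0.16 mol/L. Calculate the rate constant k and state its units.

0.6211 (mol/L)⁻¹·yr⁻¹

Step 1: rate = k[ClO]^2, so k = rate / [ClO]^2.
Step 2: k = 0.0159 / (0.16)^2 = 0.0159 / 0.0256.
Step 3: k = 0.6211 (mol/L)⁻¹·yr⁻¹.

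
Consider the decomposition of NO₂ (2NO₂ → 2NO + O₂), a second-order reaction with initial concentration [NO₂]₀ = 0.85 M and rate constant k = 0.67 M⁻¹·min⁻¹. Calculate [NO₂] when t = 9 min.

0.1388 M

Step 1: For a second-order reaction: 1/[NO₂] = 1/[NO₂]₀ + kt
Step 2: 1/[NO₂] = 1/0.85 + 0.67 × 9
Step 3: 1/[NO₂] = 1.176 + 6.03 = 7.206
Step 4: [NO₂] = 1/7.206 = 0.1388 M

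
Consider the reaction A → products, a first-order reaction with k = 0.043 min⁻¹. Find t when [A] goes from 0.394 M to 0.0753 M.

38.49 min

Step 1: For first-order: t = ln([A]₀/[A])/k
Step 2: t = ln(0.394/0.0753)/0.043
Step 3: t = ln(5.232)/0.043
Step 4: t = 1.655/0.043 = 38.49 min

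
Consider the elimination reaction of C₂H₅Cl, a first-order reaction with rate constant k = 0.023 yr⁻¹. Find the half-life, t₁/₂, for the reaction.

30.14 yr

Step 1: For a first-order reaction, t₁/₂ = ln(2)/k
Step 2: t₁/₂ = ln(2)/0.023
Step 3: t₁/₂ = 0.6931/0.023 = 30.14 yr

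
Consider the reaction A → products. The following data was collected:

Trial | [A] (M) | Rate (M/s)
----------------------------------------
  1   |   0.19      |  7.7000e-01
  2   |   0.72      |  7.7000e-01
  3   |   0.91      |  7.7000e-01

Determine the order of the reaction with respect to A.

zeroth order (0)

Step 1: Compare trials - when concentration changes, rate stays constant.
Step 2: rate₂/rate₁ = 7.7000e-01/7.7000e-01 = 1
Step 3: [A]₂/[A]₁ = 0.72/0.19 = 3.789
Step 4: Since rate ratio ≈ (conc ratio)^0, the reaction is zeroth order.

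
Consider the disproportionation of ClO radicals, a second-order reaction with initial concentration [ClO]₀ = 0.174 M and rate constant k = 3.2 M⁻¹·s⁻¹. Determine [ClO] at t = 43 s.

0.006976 M

Step 1: For a second-order reaction: 1/[ClO] = 1/[ClO]₀ + kt
Step 2: 1/[ClO] = 1/0.174 + 3.2 × 43
Step 3: 1/[ClO] = 5.747 + 137.6 = 143.3
Step 4: [ClO] = 1/143.3 = 0.006976 M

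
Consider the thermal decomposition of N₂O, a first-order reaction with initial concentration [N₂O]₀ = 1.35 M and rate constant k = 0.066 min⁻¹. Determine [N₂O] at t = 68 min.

0.01518 M

Step 1: For a first-order reaction: [N₂O] = [N₂O]₀ × e^(-kt)
Step 2: [N₂O] = 1.35 × e^(-0.066 × 68)
Step 3: [N₂O] = 1.35 × e^(-4.488)
Step 4: [N₂O] = 1.35 × 0.0112431 = 0.01518 M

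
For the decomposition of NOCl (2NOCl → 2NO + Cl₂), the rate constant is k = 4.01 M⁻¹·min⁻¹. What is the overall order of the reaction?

second order (2)

Step 1: The units of k for an nth-order reaction are (concentration)^(1-n)·(time)⁻¹.
Step 2: Here k has units M⁻¹·min⁻¹, so the concentration exponent is -1.
Step 3: 1 - n = -1 ⇒ n = 2. The reaction is second order.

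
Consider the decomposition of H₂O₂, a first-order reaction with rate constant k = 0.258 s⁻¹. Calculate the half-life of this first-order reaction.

2.687 s

Step 1: For a first-order reaction, t₁/₂ = ln(2)/k
Step 2: t₁/₂ = ln(2)/0.258
Step 3: t₁/₂ = 0.6931/0.258 = 2.687 s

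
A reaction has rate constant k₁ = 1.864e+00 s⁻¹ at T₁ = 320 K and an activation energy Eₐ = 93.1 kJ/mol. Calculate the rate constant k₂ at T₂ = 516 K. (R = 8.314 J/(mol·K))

1.105e+06 s⁻¹

Step 1: Use the two-temperature Arrhenius form: ln(k₂/k₁) = -Eₐ/R × (1/T₂ - 1/T₁)
Step 2: Convert Eₐ to J/mol: 93.1 kJ/mol = 93100 J/mol
Step 3: 1/T₂ - 1/T₁ = 1/516 - 1/320 = -1.187016e-03 K⁻¹
Step 4: ln(k₂/k₁) = -93100/8.314 × -1.187016e-03 = 13.29218
Step 5: k₂ = k₁ × exp(13.29218) = 1.864e+00 × 5.92544e+05 = 1.105e+06 s⁻¹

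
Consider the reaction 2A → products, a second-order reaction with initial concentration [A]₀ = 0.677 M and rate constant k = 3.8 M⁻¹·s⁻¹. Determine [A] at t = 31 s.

0.008384 M

Step 1: For a second-order reaction: 1/[A] = 1/[A]₀ + kt
Step 2: 1/[A] = 1/0.677 + 3.8 × 31
Step 3: 1/[A] = 1.477 + 117.8 = 119.3
Step 4: [A] = 1/119.3 = 0.008384 M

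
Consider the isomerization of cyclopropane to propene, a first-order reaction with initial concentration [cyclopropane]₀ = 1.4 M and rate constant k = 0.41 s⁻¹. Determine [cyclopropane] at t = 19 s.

0.0005794 M

Step 1: For a first-order reaction: [cyclopropane] = [cyclopropane]₀ × e^(-kt)
Step 2: [cyclopropane] = 1.4 × e^(-0.41 × 19)
Step 3: [cyclopropane] = 1.4 × e^(-7.79)
Step 4: [cyclopropane] = 1.4 × 0.000413853 = 0.0005794 M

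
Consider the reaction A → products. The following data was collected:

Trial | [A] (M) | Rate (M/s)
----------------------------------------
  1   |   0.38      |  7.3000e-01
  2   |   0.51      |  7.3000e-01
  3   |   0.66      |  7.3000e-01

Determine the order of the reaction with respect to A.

zeroth order (0)

Step 1: Compare trials - when concentration changes, rate stays constant.
Step 2: rate₂/rate₁ = 7.3000e-01/7.3000e-01 = 1
Step 3: [A]₂/[A]₁ = 0.51/0.38 = 1.342
Step 4: Since rate ratio ≈ (conc ratio)^0, the reaction is zeroth order.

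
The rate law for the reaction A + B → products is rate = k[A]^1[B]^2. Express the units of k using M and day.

M⁻²·day⁻¹

Step 1: Overall order = 1 + 2 = 3.
Step 2: rate has units M·day⁻¹; [A]^1[B]^2 has units M^3.
Step 3: k = rate/([A]^1[B]^2), so units of k = M^(1-3)·day⁻¹ = M⁻²·day⁻¹.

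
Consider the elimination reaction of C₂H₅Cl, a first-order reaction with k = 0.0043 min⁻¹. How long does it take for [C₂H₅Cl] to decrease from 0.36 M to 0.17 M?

174.5 min

Step 1: For first-order: t = ln([C₂H₅Cl]₀/[C₂H₅Cl])/k
Step 2: t = ln(0.36/0.17)/0.0043
Step 3: t = ln(2.118)/0.0043
Step 4: t = 0.7503/0.0043 = 174.5 min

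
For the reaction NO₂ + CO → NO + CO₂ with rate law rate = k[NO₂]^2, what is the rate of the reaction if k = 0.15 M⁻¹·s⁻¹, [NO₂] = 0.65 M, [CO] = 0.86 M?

0.06338 M/s

Step 1: The rate law is rate = k[NO₂]^2
Step 2: Note that the rate does not depend on [CO] (zero order in CO).
Step 3: rate = 0.15 × (0.65)^2 = 0.063375 M/s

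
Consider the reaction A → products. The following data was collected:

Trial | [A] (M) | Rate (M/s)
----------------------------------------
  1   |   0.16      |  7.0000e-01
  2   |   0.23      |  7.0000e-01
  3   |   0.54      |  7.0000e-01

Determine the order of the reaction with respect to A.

zeroth order (0)

Step 1: Compare trials - when concentration changes, rate stays constant.
Step 2: rate₂/rate₁ = 7.0000e-01/7.0000e-01 = 1
Step 3: [A]₂/[A]₁ = 0.23/0.16 = 1.438
Step 4: Since rate ratio ≈ (conc ratio)^0, the reaction is zeroth order.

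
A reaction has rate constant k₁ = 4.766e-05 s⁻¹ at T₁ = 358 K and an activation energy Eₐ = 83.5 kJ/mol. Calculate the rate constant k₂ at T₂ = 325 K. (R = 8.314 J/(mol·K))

2.761e-06 s⁻¹

Step 1: Use the two-temperature Arrhenius form: ln(k₂/k₁) = -Eₐ/R × (1/T₂ - 1/T₁)
Step 2: Convert Eₐ to J/mol: 83.5 kJ/mol = 83500 J/mol
Step 3: 1/T₂ - 1/T₁ = 1/325 - 1/358 = 2.836270e-04 K⁻¹
Step 4: ln(k₂/k₁) = -83500/8.314 × 2.836270e-04 = -2.84855
Step 5: k₂ = k₁ × exp(-2.84855) = 4.766e-05 × 5.79283e-02 = 2.761e-06 s⁻¹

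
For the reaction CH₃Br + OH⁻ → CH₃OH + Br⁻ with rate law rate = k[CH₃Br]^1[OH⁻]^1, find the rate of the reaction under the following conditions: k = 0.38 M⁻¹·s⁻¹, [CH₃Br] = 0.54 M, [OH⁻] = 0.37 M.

0.07592 M/s

Step 1: The rate law is rate = k[CH₃Br]^1[OH⁻]^1
Step 2: Substitute: rate = 0.38 × (0.54)^1 × (0.37)^1
Step 3: rate = 0.38 × 0.54 × 0.37 = 0.075924 M/s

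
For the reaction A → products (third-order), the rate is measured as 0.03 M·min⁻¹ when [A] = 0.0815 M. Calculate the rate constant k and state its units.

55.42 M⁻²·min⁻¹

Step 1: rate = k[A]^3, so k = rate / [A]^3.
Step 2: k = 0.03 / (0.0815)^3 = 0.03 / 0.0005413.
Step 3: k = 55.42 M⁻²·min⁻¹.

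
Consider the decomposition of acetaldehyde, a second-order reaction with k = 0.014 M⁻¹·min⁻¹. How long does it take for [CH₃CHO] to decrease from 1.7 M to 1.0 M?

29.41 min

Step 1: For second-order: t = (1/[CH₃CHO] - 1/[CH₃CHO]₀)/k
Step 2: t = (1/1.0 - 1/1.7)/0.014
Step 3: t = (1 - 0.5882)/0.014
Step 4: t = 0.4118/0.014 = 29.41 min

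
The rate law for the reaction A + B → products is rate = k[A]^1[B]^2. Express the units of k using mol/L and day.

(mol/L)⁻²·day⁻¹

Step 1: Overall order = 1 + 2 = 3.
Step 2: rate has units mol/L·day⁻¹; [A]^1[B]^2 has units (mol/L)^3.
Step 3: k = rate/([A]^1[B]^2), so units of k = (mol/L)^(1-3)·day⁻¹ = (mol/L)⁻²·day⁻¹.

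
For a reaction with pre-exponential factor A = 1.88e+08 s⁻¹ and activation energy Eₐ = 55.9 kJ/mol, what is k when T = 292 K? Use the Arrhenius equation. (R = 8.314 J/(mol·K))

1.88e-02 s⁻¹

Step 1: Use the Arrhenius equation: k = A × exp(-Eₐ/RT)
Step 2: Convert Eₐ to J/mol: 55.9 kJ/mol = 55900 J/mol
Step 3: Calculate the exponent: -Eₐ/(RT) = -55900/(8.314 × 292) = -23.02602
Step 4: k = 1.88e+08 × exp(-23.02602)
Step 5: k = 1.88e+08 × 9.99831e-11 = 1.8797e-02 s⁻¹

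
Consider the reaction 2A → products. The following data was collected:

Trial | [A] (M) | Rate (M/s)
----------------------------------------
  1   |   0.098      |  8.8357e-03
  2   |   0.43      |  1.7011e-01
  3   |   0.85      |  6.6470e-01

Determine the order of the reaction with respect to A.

second order (2)

Step 1: Compare trials to find order n where rate₂/rate₁ = ([A]₂/[A]₁)^n
Step 2: rate₂/rate₁ = 1.7011e-01/8.8357e-03 = 19.25
Step 3: [A]₂/[A]₁ = 0.43/0.098 = 4.388
Step 4: n = ln(19.25)/ln(4.388) = 2.00 ≈ 2
Step 5: The reaction is second order in A.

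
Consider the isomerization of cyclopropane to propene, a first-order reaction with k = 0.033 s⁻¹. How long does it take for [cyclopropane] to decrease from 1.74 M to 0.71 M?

27.16 s

Step 1: For first-order: t = ln([cyclopropane]₀/[cyclopropane])/k
Step 2: t = ln(1.74/0.71)/0.033
Step 3: t = ln(2.451)/0.033
Step 4: t = 0.8964/0.033 = 27.16 s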